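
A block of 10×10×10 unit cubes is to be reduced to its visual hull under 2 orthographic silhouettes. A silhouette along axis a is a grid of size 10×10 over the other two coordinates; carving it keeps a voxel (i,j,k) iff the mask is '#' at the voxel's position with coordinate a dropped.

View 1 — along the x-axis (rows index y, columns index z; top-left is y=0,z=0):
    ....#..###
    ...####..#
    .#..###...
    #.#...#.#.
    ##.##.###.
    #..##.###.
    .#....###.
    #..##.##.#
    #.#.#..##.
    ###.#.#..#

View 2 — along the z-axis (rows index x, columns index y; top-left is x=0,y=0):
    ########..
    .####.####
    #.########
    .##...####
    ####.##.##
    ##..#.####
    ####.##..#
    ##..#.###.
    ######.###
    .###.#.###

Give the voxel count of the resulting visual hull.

full grid |V| = 1000
step 1: project along x, AND mask (51/100) → |grid| = 510
step 2: project along z, AND mask (75/100) → |grid| = 379

voxel count = 379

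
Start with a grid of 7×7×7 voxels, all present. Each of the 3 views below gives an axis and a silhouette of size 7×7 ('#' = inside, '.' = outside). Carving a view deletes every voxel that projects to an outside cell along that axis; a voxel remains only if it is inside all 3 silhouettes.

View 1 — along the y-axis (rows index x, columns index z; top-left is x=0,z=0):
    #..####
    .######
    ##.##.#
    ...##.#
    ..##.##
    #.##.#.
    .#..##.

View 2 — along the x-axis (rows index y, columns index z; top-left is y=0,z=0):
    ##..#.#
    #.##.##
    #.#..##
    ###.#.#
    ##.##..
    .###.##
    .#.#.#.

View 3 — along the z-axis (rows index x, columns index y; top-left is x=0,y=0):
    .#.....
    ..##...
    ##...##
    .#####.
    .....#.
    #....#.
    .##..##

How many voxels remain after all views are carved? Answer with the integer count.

voxel count = 46

initial block: 7^3 = 343
carve view 1 (along y, XZ-mask fill 30/49): 210 voxels remain
carve view 2 (along x, YZ-mask fill 30/49): 126 voxels remain
carve view 3 (along z, XY-mask fill 19/49): 46 voxels remain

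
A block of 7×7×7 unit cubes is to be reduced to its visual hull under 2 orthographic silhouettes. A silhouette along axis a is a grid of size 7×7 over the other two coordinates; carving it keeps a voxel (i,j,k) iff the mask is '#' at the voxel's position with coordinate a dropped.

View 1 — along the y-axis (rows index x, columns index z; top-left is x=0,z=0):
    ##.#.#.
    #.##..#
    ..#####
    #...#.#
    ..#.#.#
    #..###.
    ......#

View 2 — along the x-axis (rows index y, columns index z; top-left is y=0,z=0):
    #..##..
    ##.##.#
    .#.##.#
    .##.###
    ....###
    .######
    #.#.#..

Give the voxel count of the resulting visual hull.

103 voxels

full grid |V| = 343
  1. axis=1 (XZ plane), |mask|=24  ⇒  voxels=168
  2. axis=0 (YZ plane), |mask|=29  ⇒  voxels=103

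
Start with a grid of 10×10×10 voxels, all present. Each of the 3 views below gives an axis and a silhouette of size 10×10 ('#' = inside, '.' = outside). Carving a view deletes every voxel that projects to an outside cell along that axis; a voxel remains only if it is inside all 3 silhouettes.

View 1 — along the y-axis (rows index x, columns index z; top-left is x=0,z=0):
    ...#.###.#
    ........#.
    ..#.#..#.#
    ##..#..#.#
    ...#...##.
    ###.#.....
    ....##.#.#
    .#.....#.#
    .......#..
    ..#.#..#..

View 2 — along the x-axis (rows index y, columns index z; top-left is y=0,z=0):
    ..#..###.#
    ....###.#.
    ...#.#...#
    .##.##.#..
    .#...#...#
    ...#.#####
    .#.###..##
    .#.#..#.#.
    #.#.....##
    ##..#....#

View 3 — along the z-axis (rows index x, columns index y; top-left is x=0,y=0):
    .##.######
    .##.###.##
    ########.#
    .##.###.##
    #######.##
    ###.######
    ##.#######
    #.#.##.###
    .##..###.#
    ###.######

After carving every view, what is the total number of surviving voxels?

voxel count = 112

before carving: 1000 voxels (10×10×10)
  1. axis=1 (XZ plane), |mask|=33  ⇒  voxels=330
  2. axis=0 (YZ plane), |mask|=44  ⇒  voxels=143
  3. axis=2 (XY plane), |mask|=80  ⇒  voxels=112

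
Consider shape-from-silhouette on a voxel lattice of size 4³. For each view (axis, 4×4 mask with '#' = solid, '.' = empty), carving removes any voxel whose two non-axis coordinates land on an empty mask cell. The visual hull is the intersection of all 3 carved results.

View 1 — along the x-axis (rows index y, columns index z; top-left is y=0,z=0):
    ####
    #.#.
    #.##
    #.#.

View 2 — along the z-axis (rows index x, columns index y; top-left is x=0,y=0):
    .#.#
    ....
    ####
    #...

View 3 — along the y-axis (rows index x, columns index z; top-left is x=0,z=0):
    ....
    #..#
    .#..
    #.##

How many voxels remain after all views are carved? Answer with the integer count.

4 voxels

before carving: 64 voxels (4×4×4)
  1. axis=0 (YZ plane), |mask|=11  ⇒  voxels=44
  2. axis=2 (XY plane), |mask|=7  ⇒  voxels=19
  3. axis=1 (XZ plane), |mask|=6  ⇒  voxels=4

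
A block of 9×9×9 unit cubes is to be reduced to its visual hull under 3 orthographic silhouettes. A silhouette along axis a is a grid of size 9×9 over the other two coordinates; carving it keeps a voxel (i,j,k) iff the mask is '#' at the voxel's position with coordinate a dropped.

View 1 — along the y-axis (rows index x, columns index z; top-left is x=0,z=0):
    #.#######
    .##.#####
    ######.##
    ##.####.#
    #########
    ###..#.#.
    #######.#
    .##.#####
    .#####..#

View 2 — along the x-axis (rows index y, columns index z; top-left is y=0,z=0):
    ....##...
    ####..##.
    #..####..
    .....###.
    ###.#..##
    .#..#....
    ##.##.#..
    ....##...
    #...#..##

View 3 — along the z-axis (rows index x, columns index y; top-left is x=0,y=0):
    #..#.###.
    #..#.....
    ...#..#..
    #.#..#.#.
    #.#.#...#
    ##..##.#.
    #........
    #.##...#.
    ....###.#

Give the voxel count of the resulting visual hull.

85 voxels

before carving: 729 voxels (9×9×9)
carve view 1 (along y, XZ-mask fill 65/81): 585 voxels remain
carve view 2 (along x, YZ-mask fill 35/81): 252 voxels remain
carve view 3 (along z, XY-mask fill 31/81): 85 voxels remain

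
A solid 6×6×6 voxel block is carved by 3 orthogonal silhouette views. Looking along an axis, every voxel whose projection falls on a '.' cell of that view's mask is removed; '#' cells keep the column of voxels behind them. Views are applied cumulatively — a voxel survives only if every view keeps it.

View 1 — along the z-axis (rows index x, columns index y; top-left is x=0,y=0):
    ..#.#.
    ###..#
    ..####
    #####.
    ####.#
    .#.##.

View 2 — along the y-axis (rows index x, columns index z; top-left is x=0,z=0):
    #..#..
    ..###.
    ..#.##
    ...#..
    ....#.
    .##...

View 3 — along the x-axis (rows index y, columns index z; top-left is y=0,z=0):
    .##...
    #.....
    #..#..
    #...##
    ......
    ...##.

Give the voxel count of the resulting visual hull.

before carving: 216 voxels (6×6×6)
carve view 1 (along z, XY-mask fill 23/36): 138 voxels remain
carve view 2 (along y, XZ-mask fill 12/36): 44 voxels remain
carve view 3 (along x, YZ-mask fill 10/36): 12 voxels remain

12 voxels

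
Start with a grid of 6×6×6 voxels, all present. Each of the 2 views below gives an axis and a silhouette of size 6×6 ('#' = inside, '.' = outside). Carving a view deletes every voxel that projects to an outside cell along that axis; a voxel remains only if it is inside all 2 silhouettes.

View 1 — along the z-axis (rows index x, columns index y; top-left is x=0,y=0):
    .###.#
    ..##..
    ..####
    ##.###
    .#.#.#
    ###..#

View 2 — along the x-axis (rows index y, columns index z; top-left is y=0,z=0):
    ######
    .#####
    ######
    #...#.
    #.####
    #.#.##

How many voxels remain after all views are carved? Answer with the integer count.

full grid |V| = 216
step 1: project along z, AND mask (22/36) → |grid| = 132
step 2: project along x, AND mask (28/36) → |grid| = 96

remaining voxels: 96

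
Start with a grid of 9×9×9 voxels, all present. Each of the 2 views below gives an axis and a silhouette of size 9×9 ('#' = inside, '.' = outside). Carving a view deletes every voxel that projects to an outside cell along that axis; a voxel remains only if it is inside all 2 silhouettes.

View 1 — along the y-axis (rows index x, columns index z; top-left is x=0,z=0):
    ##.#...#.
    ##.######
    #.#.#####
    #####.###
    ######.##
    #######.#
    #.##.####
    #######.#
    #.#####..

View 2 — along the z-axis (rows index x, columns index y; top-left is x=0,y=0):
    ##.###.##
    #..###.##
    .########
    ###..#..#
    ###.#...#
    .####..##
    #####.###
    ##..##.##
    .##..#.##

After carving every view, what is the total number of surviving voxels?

394 voxels

initial block: 9^3 = 729
V1 y: intersect with XZ mask (64 set) -- 576 left
V2 z: intersect with XY mask (56 set) -- 394 left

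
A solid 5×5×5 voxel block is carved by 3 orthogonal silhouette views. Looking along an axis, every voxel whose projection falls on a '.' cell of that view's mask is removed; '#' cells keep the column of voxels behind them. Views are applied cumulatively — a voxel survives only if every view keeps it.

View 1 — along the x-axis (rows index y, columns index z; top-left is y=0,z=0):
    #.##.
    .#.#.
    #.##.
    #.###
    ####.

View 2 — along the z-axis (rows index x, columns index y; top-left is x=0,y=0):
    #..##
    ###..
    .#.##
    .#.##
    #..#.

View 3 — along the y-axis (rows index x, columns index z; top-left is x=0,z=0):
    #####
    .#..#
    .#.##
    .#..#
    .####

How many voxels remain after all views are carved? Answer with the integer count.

remaining voxels: 26

start: 5×5×5 = 125 voxels
after view 1 [x-axis, 16 of 25 cells solid] → remaining = 80
after view 2 [z-axis, 14 of 25 cells solid] → remaining = 46
after view 3 [y-axis, 16 of 25 cells solid] → remaining = 26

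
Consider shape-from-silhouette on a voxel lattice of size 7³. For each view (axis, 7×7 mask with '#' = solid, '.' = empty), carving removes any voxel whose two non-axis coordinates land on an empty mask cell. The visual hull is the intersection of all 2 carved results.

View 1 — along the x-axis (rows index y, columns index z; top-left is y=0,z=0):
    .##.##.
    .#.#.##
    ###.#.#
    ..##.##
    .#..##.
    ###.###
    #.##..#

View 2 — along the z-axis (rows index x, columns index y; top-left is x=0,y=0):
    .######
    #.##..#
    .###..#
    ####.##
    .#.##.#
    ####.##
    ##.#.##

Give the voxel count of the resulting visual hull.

remaining voxels: 151

initial block: 7^3 = 343
  1. axis=0 (YZ plane), |mask|=30  ⇒  voxels=210
  2. axis=2 (XY plane), |mask|=35  ⇒  voxels=151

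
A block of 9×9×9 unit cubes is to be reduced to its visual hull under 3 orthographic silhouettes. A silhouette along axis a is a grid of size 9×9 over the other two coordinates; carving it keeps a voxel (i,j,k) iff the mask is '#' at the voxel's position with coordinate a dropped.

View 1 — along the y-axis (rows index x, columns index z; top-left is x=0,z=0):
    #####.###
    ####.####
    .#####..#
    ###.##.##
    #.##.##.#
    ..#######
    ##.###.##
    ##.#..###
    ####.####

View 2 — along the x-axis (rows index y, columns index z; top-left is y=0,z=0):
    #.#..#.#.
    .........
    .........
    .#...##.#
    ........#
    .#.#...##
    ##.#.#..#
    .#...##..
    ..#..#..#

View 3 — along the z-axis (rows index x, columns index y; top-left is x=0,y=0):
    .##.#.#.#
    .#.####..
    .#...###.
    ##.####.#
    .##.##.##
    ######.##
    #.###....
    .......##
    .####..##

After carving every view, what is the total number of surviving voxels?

start: 9×9×9 = 729 voxels
after view 1 [y-axis, 63 of 81 cells solid] → remaining = 567
after view 2 [x-axis, 24 of 81 cells solid] → remaining = 178
after view 3 [z-axis, 47 of 81 cells solid] → remaining = 92

92 voxels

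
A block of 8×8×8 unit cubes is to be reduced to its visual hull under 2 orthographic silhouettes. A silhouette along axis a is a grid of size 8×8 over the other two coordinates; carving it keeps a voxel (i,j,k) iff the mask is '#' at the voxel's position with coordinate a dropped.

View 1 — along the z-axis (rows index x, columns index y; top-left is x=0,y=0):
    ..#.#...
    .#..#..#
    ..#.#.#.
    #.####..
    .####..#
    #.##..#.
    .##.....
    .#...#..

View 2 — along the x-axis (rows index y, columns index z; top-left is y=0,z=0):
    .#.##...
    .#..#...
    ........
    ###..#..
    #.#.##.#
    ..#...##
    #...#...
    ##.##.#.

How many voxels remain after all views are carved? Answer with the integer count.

initial block: 8^3 = 512
carve view 1 (along z, XY-mask fill 26/64): 208 voxels remain
carve view 2 (along x, YZ-mask fill 24/64): 71 voxels remain

|visual hull| = 71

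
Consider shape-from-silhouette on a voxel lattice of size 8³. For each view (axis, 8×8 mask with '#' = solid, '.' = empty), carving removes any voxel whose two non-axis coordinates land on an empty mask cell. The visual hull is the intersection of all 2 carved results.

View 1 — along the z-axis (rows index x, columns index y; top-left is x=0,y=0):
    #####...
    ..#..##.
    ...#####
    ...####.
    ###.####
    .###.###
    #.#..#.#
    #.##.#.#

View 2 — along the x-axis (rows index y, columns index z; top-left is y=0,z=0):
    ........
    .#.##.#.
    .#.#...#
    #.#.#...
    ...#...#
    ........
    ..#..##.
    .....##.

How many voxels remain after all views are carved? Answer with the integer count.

start: 8×8×8 = 512 voxels
V1 z: intersect with XY mask (39 set) -- 312 left
V2 x: intersect with YZ mask (17 set) -- 78 left

78 voxels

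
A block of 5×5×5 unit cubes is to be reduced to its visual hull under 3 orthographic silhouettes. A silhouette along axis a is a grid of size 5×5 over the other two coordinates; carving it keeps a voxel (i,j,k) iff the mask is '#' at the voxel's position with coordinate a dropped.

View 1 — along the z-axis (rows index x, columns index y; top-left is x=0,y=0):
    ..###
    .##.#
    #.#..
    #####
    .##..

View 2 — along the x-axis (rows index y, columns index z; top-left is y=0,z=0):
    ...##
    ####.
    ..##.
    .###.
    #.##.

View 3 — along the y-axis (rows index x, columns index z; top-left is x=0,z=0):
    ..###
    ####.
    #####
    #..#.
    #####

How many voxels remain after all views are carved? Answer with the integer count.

start: 5×5×5 = 125 voxels
step 1: project along z, AND mask (15/25) → |grid| = 75
step 2: project along x, AND mask (14/25) → |grid| = 41
step 3: project along y, AND mask (19/25) → |grid| = 32

32 voxels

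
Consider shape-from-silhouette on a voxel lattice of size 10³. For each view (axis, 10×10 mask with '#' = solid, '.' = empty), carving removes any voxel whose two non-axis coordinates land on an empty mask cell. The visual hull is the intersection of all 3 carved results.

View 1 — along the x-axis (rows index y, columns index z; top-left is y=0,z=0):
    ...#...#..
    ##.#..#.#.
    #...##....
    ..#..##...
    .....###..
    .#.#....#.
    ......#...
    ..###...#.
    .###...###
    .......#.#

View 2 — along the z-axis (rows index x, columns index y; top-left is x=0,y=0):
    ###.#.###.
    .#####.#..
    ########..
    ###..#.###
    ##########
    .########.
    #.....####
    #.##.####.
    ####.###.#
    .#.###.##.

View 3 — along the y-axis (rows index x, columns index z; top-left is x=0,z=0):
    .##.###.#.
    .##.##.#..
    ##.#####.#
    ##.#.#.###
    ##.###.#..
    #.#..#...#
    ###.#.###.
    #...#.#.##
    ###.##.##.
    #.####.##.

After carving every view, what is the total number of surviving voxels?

before carving: 1000 voxels (10×10×10)
  1. axis=0 (YZ plane), |mask|=32  ⇒  voxels=320
  2. axis=2 (XY plane), |mask|=72  ⇒  voxels=238
  3. axis=1 (XZ plane), |mask|=62  ⇒  voxels=142

remaining voxels: 142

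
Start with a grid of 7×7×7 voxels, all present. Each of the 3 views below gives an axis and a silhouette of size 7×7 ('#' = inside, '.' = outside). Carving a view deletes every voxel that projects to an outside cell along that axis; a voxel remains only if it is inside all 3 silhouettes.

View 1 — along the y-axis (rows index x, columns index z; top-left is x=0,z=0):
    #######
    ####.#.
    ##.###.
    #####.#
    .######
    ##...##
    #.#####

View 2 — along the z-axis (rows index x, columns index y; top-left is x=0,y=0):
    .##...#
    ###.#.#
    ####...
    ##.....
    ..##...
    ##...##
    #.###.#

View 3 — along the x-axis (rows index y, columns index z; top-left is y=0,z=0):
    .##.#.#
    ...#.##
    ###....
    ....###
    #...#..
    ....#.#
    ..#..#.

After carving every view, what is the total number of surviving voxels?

initial block: 7^3 = 343
after view 1 [y-axis, 39 of 49 cells solid] → remaining = 273
after view 2 [z-axis, 25 of 49 cells solid] → remaining = 136
after view 3 [x-axis, 19 of 49 cells solid] → remaining = 55

55 voxels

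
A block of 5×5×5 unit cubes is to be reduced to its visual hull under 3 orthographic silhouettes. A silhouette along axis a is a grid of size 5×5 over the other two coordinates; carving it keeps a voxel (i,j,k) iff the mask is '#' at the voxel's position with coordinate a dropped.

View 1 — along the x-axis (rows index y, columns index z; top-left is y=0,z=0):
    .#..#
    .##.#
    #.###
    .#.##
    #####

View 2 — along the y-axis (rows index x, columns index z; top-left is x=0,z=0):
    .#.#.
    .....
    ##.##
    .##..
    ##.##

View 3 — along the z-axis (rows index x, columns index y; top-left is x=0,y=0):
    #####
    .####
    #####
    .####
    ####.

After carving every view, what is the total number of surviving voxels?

|visual hull| = 37

full grid |V| = 125
carve view 1 (along x, YZ-mask fill 17/25): 85 voxels remain
carve view 2 (along y, XZ-mask fill 12/25): 42 voxels remain
carve view 3 (along z, XY-mask fill 22/25): 37 voxels remain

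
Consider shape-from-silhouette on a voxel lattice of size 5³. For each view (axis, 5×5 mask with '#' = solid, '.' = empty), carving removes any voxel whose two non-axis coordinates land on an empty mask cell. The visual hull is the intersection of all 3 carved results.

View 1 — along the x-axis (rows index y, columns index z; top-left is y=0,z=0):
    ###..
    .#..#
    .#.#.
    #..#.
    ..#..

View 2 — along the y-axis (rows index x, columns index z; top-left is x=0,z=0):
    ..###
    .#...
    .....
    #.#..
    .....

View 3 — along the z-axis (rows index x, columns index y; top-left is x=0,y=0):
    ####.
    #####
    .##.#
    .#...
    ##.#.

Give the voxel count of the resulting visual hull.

before carving: 125 voxels (5×5×5)
step 1: project along x, AND mask (10/25) → |grid| = 50
step 2: project along y, AND mask (6/25) → |grid| = 12
step 3: project along z, AND mask (16/25) → |grid| = 7

remaining voxels: 7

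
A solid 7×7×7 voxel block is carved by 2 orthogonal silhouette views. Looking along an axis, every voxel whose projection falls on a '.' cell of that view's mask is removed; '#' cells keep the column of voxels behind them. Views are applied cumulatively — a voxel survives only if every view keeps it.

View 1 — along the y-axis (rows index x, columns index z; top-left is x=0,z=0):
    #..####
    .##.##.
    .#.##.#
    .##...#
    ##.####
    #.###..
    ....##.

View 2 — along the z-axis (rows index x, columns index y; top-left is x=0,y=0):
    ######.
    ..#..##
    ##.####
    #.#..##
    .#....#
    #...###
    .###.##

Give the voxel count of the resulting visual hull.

remaining voxels: 116

full grid |V| = 343
after view 1 [y-axis, 28 of 49 cells solid] → remaining = 196
after view 2 [z-axis, 30 of 49 cells solid] → remaining = 116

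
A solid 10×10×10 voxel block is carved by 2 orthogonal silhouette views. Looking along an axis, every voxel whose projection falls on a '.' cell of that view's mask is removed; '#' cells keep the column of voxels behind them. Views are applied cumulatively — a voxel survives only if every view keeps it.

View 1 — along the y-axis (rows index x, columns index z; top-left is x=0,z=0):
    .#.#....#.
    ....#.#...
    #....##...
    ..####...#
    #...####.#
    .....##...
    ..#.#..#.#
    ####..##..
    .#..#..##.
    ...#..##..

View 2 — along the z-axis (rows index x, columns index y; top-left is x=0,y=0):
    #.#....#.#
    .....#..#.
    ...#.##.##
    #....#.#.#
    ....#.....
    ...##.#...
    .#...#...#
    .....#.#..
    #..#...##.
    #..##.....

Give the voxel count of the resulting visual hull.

full grid |V| = 1000
carve view 1 (along y, XZ-mask fill 38/100): 380 voxels remain
carve view 2 (along z, XY-mask fill 31/100): 112 voxels remain

voxel count = 112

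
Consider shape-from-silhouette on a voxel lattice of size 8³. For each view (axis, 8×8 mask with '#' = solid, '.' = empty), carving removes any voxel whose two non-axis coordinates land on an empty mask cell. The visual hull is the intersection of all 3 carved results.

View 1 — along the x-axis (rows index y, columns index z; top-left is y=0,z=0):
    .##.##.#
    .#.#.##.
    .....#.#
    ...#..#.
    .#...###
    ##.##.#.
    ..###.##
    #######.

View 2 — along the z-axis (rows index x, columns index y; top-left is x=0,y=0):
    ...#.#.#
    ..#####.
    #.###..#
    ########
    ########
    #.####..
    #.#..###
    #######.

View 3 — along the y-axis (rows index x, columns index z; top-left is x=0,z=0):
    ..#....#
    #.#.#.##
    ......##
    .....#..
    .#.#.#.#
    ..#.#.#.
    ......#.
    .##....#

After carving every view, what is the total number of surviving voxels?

full grid |V| = 512
step 1: project along x, AND mask (34/64) → |grid| = 272
step 2: project along z, AND mask (46/64) → |grid| = 189
step 3: project along y, AND mask (21/64) → |grid| = 61

voxel count = 61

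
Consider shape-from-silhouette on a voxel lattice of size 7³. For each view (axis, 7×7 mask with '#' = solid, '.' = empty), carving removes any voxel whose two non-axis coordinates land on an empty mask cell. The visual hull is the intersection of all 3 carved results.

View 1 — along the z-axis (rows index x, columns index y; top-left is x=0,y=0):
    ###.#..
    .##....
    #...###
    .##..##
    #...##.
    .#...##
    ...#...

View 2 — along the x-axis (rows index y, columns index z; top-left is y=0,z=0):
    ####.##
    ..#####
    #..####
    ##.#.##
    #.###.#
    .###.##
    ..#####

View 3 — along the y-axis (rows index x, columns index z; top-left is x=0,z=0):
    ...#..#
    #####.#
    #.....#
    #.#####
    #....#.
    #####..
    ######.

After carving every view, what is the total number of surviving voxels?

before carving: 343 voxels (7×7×7)
  1. axis=2 (XY plane), |mask|=21  ⇒  voxels=147
  2. axis=0 (YZ plane), |mask|=36  ⇒  voxels=108
  3. axis=1 (XZ plane), |mask|=29  ⇒  voxels=58

|visual hull| = 58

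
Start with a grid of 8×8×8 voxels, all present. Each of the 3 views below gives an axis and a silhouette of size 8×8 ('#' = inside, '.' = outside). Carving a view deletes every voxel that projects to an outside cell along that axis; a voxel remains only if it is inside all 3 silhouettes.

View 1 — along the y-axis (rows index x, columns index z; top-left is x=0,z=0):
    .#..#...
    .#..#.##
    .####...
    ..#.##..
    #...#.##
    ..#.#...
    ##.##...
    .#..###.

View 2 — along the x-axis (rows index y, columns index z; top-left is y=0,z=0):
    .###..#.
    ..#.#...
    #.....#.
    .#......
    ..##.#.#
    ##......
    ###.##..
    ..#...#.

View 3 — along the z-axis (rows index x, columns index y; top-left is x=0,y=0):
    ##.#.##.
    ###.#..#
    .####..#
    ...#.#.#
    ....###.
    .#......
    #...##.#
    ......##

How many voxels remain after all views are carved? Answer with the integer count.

start: 8×8×8 = 512 voxels
  1. axis=1 (XZ plane), |mask|=27  ⇒  voxels=216
  2. axis=0 (YZ plane), |mask|=22  ⇒  voxels=76
  3. axis=2 (XY plane), |mask|=28  ⇒  voxels=34

34 voxels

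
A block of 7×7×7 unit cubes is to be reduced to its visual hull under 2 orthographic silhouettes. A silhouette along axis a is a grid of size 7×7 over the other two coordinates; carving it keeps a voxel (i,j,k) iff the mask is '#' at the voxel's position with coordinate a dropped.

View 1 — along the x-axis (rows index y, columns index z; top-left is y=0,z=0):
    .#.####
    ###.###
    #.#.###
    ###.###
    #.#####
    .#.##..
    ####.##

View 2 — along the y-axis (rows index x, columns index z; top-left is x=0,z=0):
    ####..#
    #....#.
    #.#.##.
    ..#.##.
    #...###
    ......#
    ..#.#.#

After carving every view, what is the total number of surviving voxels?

full grid |V| = 343
step 1: project along x, AND mask (37/49) → |grid| = 259
step 2: project along y, AND mask (22/49) → |grid| = 121

voxel count = 121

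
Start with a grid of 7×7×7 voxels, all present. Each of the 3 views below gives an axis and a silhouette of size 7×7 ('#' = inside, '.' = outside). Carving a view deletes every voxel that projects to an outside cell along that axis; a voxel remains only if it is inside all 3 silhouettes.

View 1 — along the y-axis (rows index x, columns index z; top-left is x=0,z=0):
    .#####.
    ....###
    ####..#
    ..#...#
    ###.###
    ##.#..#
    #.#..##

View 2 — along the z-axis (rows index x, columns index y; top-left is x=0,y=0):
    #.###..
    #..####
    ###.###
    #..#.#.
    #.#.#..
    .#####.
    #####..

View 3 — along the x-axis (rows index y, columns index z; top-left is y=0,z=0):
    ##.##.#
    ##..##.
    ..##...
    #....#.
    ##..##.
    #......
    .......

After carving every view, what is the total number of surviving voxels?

voxel count = 51

before carving: 343 voxels (7×7×7)
V1 y: intersect with XZ mask (29 set) -- 203 left
V2 z: intersect with XY mask (31 set) -- 129 left
V3 x: intersect with YZ mask (18 set) -- 51 left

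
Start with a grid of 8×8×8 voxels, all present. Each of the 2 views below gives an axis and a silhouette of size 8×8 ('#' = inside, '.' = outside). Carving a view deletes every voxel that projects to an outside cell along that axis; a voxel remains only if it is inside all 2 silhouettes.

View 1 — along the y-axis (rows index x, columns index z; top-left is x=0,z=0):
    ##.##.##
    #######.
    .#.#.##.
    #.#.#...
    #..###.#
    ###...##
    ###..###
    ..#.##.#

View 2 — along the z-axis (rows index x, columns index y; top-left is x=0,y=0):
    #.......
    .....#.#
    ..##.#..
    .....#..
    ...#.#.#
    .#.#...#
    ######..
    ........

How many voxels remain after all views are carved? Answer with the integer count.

|visual hull| = 101

before carving: 512 voxels (8×8×8)
carve view 1 (along y, XZ-mask fill 40/64): 320 voxels remain
carve view 2 (along z, XY-mask fill 19/64): 101 voxels remain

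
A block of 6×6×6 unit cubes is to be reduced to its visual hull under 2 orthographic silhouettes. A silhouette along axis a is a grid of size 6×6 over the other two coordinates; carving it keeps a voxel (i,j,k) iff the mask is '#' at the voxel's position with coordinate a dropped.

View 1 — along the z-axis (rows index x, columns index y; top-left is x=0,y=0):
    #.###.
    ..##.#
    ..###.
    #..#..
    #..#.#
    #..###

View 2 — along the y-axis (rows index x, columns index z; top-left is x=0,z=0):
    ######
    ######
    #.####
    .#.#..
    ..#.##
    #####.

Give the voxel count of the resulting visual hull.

start: 6×6×6 = 216 voxels
V1 z: intersect with XY mask (19 set) -- 114 left
V2 y: intersect with XZ mask (27 set) -- 90 left

remaining voxels: 90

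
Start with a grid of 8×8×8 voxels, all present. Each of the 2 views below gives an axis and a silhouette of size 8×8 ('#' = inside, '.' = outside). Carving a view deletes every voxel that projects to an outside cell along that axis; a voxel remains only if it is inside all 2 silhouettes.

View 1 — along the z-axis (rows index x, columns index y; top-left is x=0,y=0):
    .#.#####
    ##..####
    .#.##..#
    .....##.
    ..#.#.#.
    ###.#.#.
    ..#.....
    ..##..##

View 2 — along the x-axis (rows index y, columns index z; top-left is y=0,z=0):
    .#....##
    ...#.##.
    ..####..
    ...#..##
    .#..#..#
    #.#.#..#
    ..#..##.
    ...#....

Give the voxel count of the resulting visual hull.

initial block: 8^3 = 512
[1] z-view keeps 31 columns → grid now 248
[2] x-view keeps 24 columns → grid now 92

voxel count = 92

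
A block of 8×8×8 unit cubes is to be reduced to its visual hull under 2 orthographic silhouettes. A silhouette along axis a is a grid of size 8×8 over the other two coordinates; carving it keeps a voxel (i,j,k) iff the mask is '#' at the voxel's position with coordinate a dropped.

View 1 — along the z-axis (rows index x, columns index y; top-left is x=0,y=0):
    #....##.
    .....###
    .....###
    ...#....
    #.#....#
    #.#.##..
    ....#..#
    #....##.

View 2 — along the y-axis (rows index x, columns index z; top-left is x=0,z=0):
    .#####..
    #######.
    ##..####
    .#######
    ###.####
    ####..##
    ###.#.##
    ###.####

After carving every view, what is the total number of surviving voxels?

before carving: 512 voxels (8×8×8)
V1 z: intersect with XY mask (22 set) -- 176 left
V2 y: intersect with XZ mask (51 set) -- 139 left

|visual hull| = 139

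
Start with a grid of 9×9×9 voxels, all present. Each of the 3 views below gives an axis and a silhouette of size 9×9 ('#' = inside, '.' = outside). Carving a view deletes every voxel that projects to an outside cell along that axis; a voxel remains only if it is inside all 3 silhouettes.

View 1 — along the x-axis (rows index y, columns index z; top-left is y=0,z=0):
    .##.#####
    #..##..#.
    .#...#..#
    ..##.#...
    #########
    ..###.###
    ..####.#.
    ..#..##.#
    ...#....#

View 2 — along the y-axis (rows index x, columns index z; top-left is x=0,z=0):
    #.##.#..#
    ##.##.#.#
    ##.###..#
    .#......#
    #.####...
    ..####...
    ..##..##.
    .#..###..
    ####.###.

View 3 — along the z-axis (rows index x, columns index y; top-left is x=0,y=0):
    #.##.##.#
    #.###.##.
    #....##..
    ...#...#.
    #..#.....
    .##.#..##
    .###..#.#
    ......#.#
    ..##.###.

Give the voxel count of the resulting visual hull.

before carving: 729 voxels (9×9×9)
step 1: project along x, AND mask (43/81) → |grid| = 387
step 2: project along y, AND mask (43/81) → |grid| = 208
step 3: project along z, AND mask (36/81) → |grid| = 86

86 voxels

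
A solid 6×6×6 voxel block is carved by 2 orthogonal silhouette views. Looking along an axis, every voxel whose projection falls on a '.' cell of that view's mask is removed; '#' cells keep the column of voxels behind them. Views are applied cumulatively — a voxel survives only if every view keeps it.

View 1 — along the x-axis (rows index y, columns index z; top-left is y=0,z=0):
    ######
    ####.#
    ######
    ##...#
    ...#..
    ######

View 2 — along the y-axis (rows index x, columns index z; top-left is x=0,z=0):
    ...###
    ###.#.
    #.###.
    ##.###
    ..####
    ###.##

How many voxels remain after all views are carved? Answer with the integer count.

start: 6×6×6 = 216 voxels
carve view 1 (along x, YZ-mask fill 27/36): 162 voxels remain
carve view 2 (along y, XZ-mask fill 25/36): 109 voxels remain

109 voxels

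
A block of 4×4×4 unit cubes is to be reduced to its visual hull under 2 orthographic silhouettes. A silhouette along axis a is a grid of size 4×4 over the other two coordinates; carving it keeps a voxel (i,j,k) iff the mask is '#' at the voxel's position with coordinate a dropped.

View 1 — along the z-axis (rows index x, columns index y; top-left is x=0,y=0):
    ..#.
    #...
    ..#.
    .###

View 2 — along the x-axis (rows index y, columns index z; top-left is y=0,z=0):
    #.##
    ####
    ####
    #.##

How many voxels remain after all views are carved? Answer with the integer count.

|visual hull| = 22

start: 4×4×4 = 64 voxels
V1 z: intersect with XY mask (6 set) -- 24 left
V2 x: intersect with YZ mask (14 set) -- 22 left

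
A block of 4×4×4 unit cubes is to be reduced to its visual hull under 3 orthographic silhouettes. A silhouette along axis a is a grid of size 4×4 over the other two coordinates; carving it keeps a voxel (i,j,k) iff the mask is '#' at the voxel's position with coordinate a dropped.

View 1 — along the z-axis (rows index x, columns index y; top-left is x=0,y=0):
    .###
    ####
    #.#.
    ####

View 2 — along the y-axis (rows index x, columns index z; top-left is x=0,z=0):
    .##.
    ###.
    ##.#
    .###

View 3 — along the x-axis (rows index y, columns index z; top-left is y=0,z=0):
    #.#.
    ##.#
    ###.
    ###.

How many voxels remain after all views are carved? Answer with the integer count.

voxel count = 25

initial block: 4^3 = 64
carve view 1 (along z, XY-mask fill 13/16): 52 voxels remain
carve view 2 (along y, XZ-mask fill 11/16): 36 voxels remain
carve view 3 (along x, YZ-mask fill 11/16): 25 voxels remain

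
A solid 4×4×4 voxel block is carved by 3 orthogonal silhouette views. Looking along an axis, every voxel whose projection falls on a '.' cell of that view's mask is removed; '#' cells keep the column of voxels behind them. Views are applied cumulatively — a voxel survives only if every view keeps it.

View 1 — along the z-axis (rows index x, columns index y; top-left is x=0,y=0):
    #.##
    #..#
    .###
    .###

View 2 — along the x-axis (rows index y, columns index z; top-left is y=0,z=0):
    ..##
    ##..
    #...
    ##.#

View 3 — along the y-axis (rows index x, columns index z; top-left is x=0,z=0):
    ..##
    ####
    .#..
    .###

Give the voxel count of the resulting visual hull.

full grid |V| = 64
after view 1 [z-axis, 11 of 16 cells solid] → remaining = 44
after view 2 [x-axis, 8 of 16 cells solid] → remaining = 23
after view 3 [y-axis, 10 of 16 cells solid] → remaining = 13

13 voxels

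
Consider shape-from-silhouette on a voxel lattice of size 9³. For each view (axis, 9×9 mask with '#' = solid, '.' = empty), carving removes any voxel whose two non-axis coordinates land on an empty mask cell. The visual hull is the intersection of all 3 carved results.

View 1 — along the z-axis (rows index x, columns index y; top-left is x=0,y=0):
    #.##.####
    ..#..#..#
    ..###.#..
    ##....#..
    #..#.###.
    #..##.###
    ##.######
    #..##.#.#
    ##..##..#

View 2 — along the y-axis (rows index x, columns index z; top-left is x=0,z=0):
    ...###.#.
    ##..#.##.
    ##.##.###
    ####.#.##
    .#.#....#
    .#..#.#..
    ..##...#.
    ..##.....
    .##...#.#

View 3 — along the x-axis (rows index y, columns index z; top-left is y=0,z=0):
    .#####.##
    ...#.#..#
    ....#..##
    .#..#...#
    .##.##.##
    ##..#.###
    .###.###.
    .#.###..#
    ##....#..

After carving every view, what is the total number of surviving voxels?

105 voxels

full grid |V| = 729
after view 1 [z-axis, 46 of 81 cells solid] → remaining = 414
after view 2 [y-axis, 38 of 81 cells solid] → remaining = 179
after view 3 [x-axis, 42 of 81 cells solid] → remaining = 105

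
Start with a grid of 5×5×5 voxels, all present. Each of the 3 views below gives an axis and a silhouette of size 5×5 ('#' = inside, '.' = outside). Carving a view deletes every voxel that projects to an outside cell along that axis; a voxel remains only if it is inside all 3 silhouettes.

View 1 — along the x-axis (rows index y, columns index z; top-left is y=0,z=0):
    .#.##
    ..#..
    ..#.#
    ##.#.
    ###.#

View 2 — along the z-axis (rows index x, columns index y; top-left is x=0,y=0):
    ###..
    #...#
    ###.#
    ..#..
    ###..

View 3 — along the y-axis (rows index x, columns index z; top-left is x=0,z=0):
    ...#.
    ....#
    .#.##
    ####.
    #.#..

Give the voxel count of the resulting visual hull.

|visual hull| = 12

initial block: 5^3 = 125
step 1: project along x, AND mask (13/25) → |grid| = 65
step 2: project along z, AND mask (13/25) → |grid| = 31
step 3: project along y, AND mask (11/25) → |grid| = 12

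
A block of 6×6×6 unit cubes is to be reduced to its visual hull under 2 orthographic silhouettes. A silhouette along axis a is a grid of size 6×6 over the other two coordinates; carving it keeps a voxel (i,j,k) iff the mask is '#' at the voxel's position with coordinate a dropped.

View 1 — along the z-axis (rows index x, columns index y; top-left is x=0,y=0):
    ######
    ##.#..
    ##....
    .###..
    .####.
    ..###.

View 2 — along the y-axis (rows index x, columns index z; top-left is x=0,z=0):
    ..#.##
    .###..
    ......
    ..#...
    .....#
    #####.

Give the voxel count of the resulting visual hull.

before carving: 216 voxels (6×6×6)
V1 z: intersect with XY mask (21 set) -- 126 left
V2 y: intersect with XZ mask (13 set) -- 49 left

voxel count = 49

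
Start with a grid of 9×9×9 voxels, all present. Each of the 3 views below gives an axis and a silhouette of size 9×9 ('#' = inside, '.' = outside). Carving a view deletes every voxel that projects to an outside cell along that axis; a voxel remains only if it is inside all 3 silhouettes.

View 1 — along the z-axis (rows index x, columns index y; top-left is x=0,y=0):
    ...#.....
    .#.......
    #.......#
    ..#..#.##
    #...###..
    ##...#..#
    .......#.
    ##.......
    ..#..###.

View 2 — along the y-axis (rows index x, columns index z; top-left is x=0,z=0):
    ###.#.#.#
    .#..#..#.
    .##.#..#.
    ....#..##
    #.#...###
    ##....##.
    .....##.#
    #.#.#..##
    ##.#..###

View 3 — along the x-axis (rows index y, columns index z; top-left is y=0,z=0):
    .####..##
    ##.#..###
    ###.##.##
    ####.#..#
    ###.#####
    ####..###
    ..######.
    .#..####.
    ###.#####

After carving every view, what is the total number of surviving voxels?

remaining voxels: 79

start: 9×9×9 = 729 voxels
[1] z-view keeps 23 columns → grid now 207
[2] y-view keeps 39 columns → grid now 102
[3] x-view keeps 59 columns → grid now 79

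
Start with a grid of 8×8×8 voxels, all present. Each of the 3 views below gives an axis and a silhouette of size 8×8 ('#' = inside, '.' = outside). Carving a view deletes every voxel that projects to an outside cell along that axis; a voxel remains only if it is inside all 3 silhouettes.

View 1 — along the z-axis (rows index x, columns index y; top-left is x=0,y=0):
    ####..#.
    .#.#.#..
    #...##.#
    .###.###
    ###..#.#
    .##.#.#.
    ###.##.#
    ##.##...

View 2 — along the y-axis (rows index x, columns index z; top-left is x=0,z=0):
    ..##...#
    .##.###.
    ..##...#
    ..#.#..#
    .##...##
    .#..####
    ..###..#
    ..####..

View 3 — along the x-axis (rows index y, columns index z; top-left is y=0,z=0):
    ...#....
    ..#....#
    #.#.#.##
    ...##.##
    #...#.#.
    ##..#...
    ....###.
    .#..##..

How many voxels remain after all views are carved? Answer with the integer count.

remaining voxels: 53

start: 8×8×8 = 512 voxels
[1] z-view keeps 37 columns → grid now 296
[2] y-view keeps 31 columns → grid now 140
[3] x-view keeps 24 columns → grid now 53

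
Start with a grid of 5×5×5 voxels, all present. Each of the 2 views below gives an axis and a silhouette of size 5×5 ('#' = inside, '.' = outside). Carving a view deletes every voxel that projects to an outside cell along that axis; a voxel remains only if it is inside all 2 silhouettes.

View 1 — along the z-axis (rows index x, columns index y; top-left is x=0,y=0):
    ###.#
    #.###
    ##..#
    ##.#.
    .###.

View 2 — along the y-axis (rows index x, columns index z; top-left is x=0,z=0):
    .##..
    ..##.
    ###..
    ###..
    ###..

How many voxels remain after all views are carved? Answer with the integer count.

start: 5×5×5 = 125 voxels
after view 1 [z-axis, 17 of 25 cells solid] → remaining = 85
after view 2 [y-axis, 13 of 25 cells solid] → remaining = 43

|visual hull| = 43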